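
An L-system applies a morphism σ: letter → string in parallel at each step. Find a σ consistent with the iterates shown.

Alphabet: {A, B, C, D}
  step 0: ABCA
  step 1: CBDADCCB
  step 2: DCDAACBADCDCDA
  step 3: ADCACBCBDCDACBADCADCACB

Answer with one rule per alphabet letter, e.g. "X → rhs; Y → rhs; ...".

  step 2 ⇒ step 3: DCDAACBADCDCDA ⇒ A·DC·A·CB·CB·DC·DA·CB·A·DC·A·DC·A·CB
    A ↦ CB
    B ↦ DA
    C ↦ DC
    D ↦ A

A->CB, B->DA, C->DC, D->A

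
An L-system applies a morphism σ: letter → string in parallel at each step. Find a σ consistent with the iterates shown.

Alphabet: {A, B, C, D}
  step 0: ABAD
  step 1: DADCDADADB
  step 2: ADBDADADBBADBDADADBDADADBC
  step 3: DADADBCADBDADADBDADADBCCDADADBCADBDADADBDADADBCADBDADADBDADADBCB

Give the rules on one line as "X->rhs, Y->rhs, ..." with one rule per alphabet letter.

  step 2 ⇒ step 3: ADBDADADBBADBDADADBDADADBC ⇒ DAD·ADB·C·ADB·DAD·ADB·DAD·ADB·C·C·DAD·ADB·C·ADB·DAD·ADB·DAD·ADB·C·ADB·DAD·ADB·DAD·ADB·C·B
    A ↦ DAD
    B ↦ C
    C ↦ B
    D ↦ ADB

A->DAD, B->C, C->B, D->ADB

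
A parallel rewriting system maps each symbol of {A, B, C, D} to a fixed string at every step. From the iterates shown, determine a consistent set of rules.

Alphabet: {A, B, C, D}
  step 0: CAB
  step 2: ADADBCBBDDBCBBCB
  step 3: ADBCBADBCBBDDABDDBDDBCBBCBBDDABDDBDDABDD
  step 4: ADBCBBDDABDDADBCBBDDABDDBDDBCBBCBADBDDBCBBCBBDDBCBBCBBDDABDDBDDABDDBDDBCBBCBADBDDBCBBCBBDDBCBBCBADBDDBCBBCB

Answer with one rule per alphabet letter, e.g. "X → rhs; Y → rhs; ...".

  step 3 ⇒ step 4: ADBCBADBCBBDDABDDBDDBCBBCBBDDABDDBDDABDD ⇒ AD·BCB·BDD·A·BDD·AD·BCB·BDD·A·BDD·BDD·BCB·BCB·AD·BDD·BCB·BCB·BDD·BCB·BCB·BDD·A·BDD·BDD·A·BDD·BDD·BCB·BCB·AD·BDD·BCB·BCB·BDD·BCB·BCB·AD·BDD·BCB·BCB
    A ↦ AD
    B ↦ BDD
    C ↦ A
    D ↦ BCB

A->AD, B->BDD, C->A, D->BCB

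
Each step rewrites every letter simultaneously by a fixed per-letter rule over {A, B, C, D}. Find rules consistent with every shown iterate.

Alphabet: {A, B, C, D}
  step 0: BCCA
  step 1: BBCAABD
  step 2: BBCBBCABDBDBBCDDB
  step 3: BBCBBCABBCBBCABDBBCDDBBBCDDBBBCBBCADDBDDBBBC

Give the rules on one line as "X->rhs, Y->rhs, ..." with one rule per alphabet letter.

A->BD, B->BBC, C->A, D->DDB

  step 2 ⇒ step 3: BBCBBCABDBDBBCDDB ⇒ BBC·BBC·A·BBC·BBC·A·BD·BBC·DDB·BBC·DDB·BBC·BBC·A·DDB·DDB·BBC
    A ↦ BD
    B ↦ BBC
    C ↦ A
    D ↦ DDB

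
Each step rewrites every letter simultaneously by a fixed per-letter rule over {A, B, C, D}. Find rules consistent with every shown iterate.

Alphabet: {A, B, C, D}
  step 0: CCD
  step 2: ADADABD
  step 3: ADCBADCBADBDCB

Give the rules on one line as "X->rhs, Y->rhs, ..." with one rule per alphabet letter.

  step 2 ⇒ step 3: ADADABD ⇒ AD·CB·AD·CB·AD·BD·CB
    A ↦ AD
    B ↦ BD
    D ↦ CB
    C ↦ A  (constrained at step 0)

A->AD, B->BD, C->A, D->CB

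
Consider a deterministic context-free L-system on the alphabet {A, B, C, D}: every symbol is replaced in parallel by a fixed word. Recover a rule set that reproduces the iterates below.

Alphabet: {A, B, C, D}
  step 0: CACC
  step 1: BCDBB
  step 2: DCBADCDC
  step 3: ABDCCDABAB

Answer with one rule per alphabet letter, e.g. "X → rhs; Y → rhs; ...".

  step 2 ⇒ step 3: DCBADCDC ⇒ A·B·DC·CD·A·B·A·B
    A ↦ CD
    B ↦ DC
    C ↦ B
    D ↦ A

A->CD, B->DC, C->B, D->A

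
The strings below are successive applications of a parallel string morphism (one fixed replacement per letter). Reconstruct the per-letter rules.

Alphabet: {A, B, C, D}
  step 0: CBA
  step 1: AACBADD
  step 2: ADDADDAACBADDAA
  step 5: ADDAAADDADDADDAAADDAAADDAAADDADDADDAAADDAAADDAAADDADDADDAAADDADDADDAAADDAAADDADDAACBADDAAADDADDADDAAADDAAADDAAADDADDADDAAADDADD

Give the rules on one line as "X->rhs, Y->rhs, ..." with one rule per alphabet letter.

A->ADD, B->CB, C->AA, D->A

  step 1 ⇒ step 2: AACBADD ⇒ ADD·ADD·AA·CB·ADD·A·A
    A ↦ ADD
    B ↦ CB
    C ↦ AA
    D ↦ A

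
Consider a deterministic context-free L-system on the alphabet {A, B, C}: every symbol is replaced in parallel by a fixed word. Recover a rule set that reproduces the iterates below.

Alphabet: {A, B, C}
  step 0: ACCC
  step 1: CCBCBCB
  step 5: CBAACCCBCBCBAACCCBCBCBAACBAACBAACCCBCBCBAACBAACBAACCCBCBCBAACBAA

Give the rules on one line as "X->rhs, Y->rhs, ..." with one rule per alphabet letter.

A->C, B->AA, C->CB

  step 0 ⇒ step 1: ACCC ⇒ C·CB·CB·CB
    A ↦ C
    C ↦ CB
    B ↦ AA  (constrained at step 1)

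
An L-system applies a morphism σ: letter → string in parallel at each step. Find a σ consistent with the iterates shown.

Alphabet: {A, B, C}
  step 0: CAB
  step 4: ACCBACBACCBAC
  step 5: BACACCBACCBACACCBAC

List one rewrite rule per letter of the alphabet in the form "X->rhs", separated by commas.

A->B, B->C, C->AC

  step 4 ⇒ step 5: ACCBACBACCBAC ⇒ B·AC·AC·C·B·AC·C·B·AC·AC·C·B·AC
    A ↦ B
    B ↦ C
    C ↦ AC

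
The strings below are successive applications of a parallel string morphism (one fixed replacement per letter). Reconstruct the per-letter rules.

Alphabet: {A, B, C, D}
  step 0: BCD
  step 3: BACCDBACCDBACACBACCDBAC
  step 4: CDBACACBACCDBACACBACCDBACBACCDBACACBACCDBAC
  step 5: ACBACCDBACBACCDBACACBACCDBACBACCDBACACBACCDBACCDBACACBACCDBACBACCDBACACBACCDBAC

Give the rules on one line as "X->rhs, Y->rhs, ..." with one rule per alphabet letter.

A->B, B->CD, C->AC, D->BAC

  step 4 ⇒ step 5: CDBACACBACCDBACACBACCDBACBACCDBACACBACCDBAC ⇒ AC·BAC·CD·B·AC·B·AC·CD·B·AC·AC·BAC·CD·B·AC·B·AC·CD·B·AC·AC·BAC·CD·B·AC·CD·B·AC·AC·BAC·CD·B·AC·B·AC·CD·B·AC·AC·BAC·CD·B·AC
    A ↦ B
    B ↦ CD
    C ↦ AC
    D ↦ BAC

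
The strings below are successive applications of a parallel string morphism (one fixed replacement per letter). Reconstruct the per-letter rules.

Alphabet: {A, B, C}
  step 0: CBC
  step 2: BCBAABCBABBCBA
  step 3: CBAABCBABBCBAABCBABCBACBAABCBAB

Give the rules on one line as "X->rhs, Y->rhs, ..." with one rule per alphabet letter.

A->B, B->CBA, C->AB

  step 2 ⇒ step 3: BCBAABCBABBCBA ⇒ CBA·AB·CBA·B·B·CBA·AB·CBA·B·CBA·CBA·AB·CBA·B
    A ↦ B
    B ↦ CBA
    C ↦ AB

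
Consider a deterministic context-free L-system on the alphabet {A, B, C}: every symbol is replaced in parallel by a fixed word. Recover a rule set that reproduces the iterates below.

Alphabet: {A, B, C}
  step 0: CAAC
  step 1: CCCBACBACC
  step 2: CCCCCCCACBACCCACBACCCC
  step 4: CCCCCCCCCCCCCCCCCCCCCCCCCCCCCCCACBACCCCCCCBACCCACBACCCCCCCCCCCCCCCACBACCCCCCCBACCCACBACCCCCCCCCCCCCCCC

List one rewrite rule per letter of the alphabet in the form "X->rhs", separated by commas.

A->CBA, B->CA, C->CC

  step 1 ⇒ step 2: CCCBACBACC ⇒ CC·CC·CC·CA·CBA·CC·CA·CBA·CC·CC
    A ↦ CBA
    B ↦ CA
    C ↦ CC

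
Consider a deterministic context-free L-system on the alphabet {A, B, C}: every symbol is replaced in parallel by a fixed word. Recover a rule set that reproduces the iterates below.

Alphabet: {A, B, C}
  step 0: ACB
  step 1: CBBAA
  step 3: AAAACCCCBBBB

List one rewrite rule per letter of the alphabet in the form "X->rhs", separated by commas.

A->C, B->AA, C->BB

  step 0 ⇒ step 1: ACB ⇒ C·BB·AA
    A ↦ C
    B ↦ AA
    C ↦ BB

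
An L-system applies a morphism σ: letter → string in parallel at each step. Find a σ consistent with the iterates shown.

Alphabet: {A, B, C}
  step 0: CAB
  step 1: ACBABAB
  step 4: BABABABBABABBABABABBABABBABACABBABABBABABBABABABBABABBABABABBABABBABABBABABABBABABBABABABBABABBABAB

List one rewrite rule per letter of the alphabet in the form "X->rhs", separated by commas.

A->BAB, B->AB, C->AC

  step 0 ⇒ step 1: CAB ⇒ AC·BAB·AB
    A ↦ BAB
    B ↦ AB
    C ↦ AC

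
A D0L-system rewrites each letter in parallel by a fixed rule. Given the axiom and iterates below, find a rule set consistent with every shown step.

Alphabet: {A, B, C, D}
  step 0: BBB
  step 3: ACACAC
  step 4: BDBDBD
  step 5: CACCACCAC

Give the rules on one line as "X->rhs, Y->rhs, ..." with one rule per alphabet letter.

A->B, B->C, C->D, D->AC

  step 4 ⇒ step 5: BDBDBD ⇒ C·AC·C·AC·C·AC
    B ↦ C
    D ↦ AC
  step 3 ⇒ step 4: ACACAC ⇒ B·D·B·D·B·D
    A ↦ B
  step 3 ⇒ step 4: ACACAC ⇒ B·D·B·D·B·D
    C ↦ D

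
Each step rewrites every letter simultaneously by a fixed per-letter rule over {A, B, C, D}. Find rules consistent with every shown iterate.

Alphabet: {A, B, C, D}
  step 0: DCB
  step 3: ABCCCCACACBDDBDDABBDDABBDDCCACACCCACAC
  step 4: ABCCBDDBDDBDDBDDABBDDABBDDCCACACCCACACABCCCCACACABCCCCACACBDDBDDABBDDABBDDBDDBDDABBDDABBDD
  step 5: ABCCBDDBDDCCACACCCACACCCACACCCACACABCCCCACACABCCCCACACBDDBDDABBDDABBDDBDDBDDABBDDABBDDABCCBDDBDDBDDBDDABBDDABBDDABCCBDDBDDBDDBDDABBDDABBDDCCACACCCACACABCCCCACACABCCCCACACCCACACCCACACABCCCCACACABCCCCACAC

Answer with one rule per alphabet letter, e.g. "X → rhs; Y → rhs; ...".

A->AB, B->CC, C->BDD, D->AC

  step 4 ⇒ step 5: ABCCBDDBDDBDDBDDABBDDABBDDCCACACCCACACABCCCCACACABCCCCACACBDDBDDABBDDABBDDBDDBDDABBDDABBDD ⇒ AB·CC·BDD·BDD·CC·AC·AC·CC·AC·AC·CC·AC·AC·CC·AC·AC·AB·CC·CC·AC·AC·AB·CC·CC·AC·AC·BDD·BDD·AB·BDD·AB·BDD·BDD·BDD·AB·BDD·AB·BDD·AB·CC·BDD·BDD·BDD·BDD·AB·BDD·AB·BDD·AB·CC·BDD·BDD·BDD·BDD·AB·BDD·AB·BDD·CC·AC·AC·CC·AC·AC·AB·CC·CC·AC·AC·AB·CC·CC·AC·AC·CC·AC·AC·CC·AC·AC·AB·CC·CC·AC·AC·AB·CC·CC·AC·AC
    A ↦ AB
    B ↦ CC
    C ↦ BDD
    D ↦ AC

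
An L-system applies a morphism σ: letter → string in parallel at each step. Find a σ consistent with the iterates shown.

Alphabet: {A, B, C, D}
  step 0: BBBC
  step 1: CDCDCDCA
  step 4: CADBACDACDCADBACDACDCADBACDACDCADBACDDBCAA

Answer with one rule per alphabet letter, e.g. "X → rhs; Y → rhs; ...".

A->DB, B->CD, C->CA, D->A

  step 0 ⇒ step 1: BBBC ⇒ CD·CD·CD·CA
    B ↦ CD
    C ↦ CA
    A ↦ DB  (constrained at step 1)
    D ↦ A  (constrained at step 1)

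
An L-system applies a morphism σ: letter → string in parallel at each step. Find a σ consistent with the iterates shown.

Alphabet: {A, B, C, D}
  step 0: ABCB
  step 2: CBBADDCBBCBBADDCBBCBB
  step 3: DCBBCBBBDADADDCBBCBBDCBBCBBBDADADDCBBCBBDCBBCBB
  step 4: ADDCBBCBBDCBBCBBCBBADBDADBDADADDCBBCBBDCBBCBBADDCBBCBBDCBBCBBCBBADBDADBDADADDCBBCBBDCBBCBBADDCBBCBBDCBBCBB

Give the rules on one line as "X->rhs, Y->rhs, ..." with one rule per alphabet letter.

  step 3 ⇒ step 4: DCBBCBBBDADADDCBBCBBDCBBCBBBDADADDCBBCBBDCBBCBB ⇒ AD·D·CBB·CBB·D·CBB·CBB·CBB·AD·BD·AD·BD·AD·AD·D·CBB·CBB·D·CBB·CBB·AD·D·CBB·CBB·D·CBB·CBB·CBB·AD·BD·AD·BD·AD·AD·D·CBB·CBB·D·CBB·CBB·AD·D·CBB·CBB·D·CBB·CBB
    A ↦ BD
    B ↦ CBB
    C ↦ D
    D ↦ AD

A->BD, B->CBB, C->D, D->AD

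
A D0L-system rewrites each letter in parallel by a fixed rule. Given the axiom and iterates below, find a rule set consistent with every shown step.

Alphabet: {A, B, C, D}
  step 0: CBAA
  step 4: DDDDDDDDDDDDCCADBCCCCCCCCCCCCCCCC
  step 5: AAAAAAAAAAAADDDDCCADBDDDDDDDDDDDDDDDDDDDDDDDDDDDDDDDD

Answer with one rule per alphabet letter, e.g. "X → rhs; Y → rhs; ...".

  step 4 ⇒ step 5: DDDDDDDDDDDDCCADBCCCCCCCCCCCCCCCC ⇒ A·A·A·A·A·A·A·A·A·A·A·A·DD·DD·CC·A·DB·DD·DD·DD·DD·DD·DD·DD·DD·DD·DD·DD·DD·DD·DD·DD·DD
    A ↦ CC
    B ↦ DB
    C ↦ DD
    D ↦ A

A->CC, B->DB, C->DD, D->A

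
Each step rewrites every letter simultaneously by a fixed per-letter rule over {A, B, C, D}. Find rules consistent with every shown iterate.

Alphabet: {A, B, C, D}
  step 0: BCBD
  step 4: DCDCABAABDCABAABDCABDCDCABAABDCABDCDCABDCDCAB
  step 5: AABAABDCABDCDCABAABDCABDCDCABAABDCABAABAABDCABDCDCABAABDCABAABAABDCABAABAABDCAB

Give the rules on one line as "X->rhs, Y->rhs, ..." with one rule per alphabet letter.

A->DC, B->AB, C->B, D->AA

  step 4 ⇒ step 5: DCDCABAABDCABAABDCABDCDCABAABDCABDCDCABDCDCAB ⇒ AA·B·AA·B·DC·AB·DC·DC·AB·AA·B·DC·AB·DC·DC·AB·AA·B·DC·AB·AA·B·AA·B·DC·AB·DC·DC·AB·AA·B·DC·AB·AA·B·AA·B·DC·AB·AA·B·AA·B·DC·AB
    A ↦ DC
    B ↦ AB
    C ↦ B
    D ↦ AA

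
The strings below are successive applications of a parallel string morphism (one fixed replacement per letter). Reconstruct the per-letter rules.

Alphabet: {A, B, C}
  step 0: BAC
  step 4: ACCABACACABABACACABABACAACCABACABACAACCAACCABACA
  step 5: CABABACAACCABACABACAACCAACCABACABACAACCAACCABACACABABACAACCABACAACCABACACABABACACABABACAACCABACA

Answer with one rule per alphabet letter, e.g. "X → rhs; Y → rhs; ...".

A->CA, B->AC, C->BA

  step 4 ⇒ step 5: ACCABACACABABACACABABACAACCABACABACAACCAACCABACA ⇒ CA·BA·BA·CA·AC·CA·BA·CA·BA·CA·AC·CA·AC·CA·BA·CA·BA·CA·AC·CA·AC·CA·BA·CA·CA·BA·BA·CA·AC·CA·BA·CA·AC·CA·BA·CA·CA·BA·BA·CA·CA·BA·BA·CA·AC·CA·BA·CA
    A ↦ CA
    B ↦ AC
    C ↦ BA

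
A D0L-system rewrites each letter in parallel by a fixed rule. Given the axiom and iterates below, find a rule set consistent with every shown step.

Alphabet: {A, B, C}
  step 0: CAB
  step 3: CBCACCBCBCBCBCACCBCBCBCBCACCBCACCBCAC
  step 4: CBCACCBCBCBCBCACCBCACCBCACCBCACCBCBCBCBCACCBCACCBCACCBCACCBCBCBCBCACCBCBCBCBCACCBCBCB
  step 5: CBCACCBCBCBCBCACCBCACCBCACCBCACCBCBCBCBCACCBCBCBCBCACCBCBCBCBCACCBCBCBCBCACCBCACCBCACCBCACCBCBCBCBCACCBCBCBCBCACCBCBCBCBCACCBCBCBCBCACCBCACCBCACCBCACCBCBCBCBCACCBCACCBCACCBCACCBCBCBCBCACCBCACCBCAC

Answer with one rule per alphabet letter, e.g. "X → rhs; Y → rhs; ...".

  step 4 ⇒ step 5: CBCACCBCBCBCBCACCBCACCBCACCBCACCBCBCBCBCACCBCACCBCACCBCACCBCBCBCBCACCBCBCBCBCACCBCBCB ⇒ CB·CAC·CB·CB·CB·CB·CAC·CB·CAC·CB·CAC·CB·CAC·CB·CB·CB·CB·CAC·CB·CB·CB·CB·CAC·CB·CB·CB·CB·CAC·CB·CB·CB·CB·CAC·CB·CAC·CB·CAC·CB·CAC·CB·CB·CB·CB·CAC·CB·CB·CB·CB·CAC·CB·CB·CB·CB·CAC·CB·CB·CB·CB·CAC·CB·CAC·CB·CAC·CB·CAC·CB·CB·CB·CB·CAC·CB·CAC·CB·CAC·CB·CAC·CB·CB·CB·CB·CAC·CB·CAC·CB·CAC
    A ↦ CB
    B ↦ CAC
    C ↦ CB

A->CB, B->CAC, C->CB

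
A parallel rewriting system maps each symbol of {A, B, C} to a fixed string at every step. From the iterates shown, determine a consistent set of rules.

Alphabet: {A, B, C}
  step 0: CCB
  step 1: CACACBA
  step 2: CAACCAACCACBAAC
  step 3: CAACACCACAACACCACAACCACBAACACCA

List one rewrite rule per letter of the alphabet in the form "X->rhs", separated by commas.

  step 2 ⇒ step 3: CAACCAACCACBAAC ⇒ CA·AC·AC·CA·CA·AC·AC·CA·CA·AC·CA·CBA·AC·AC·CA
    A ↦ AC
    B ↦ CBA
    C ↦ CA

A->AC, B->CBA, C->CA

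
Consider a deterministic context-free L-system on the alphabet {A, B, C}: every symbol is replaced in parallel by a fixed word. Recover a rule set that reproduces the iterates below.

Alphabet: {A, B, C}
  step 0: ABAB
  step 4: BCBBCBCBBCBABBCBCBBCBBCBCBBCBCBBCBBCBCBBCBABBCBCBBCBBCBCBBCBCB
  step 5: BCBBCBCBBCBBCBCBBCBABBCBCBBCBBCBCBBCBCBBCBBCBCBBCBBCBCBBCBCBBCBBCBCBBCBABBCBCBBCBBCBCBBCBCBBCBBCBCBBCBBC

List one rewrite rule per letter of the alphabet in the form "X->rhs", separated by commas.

A->BAB, B->BC, C->B

  step 4 ⇒ step 5: BCBBCBCBBCBABBCBCBBCBBCBCBBCBCBBCBBCBCBBCBABBCBCBBCBBCBCBBCBCB ⇒ BC·B·BC·BC·B·BC·B·BC·BC·B·BC·BAB·BC·BC·B·BC·B·BC·BC·B·BC·BC·B·BC·B·BC·BC·B·BC·B·BC·BC·B·BC·BC·B·BC·B·BC·BC·B·BC·BAB·BC·BC·B·BC·B·BC·BC·B·BC·BC·B·BC·B·BC·BC·B·BC·B·BC
    A ↦ BAB
    B ↦ BC
    C ↦ B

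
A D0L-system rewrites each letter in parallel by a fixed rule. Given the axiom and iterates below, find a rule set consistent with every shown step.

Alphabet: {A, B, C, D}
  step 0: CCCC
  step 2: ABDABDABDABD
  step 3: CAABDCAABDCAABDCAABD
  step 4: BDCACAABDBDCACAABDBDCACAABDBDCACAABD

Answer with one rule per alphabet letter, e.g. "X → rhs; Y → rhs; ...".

A->CA, B->A, C->BD, D->BD

  step 3 ⇒ step 4: CAABDCAABDCAABDCAABD ⇒ BD·CA·CA·A·BD·BD·CA·CA·A·BD·BD·CA·CA·A·BD·BD·CA·CA·A·BD
    A ↦ CA
    B ↦ A
    C ↦ BD
    D ↦ BD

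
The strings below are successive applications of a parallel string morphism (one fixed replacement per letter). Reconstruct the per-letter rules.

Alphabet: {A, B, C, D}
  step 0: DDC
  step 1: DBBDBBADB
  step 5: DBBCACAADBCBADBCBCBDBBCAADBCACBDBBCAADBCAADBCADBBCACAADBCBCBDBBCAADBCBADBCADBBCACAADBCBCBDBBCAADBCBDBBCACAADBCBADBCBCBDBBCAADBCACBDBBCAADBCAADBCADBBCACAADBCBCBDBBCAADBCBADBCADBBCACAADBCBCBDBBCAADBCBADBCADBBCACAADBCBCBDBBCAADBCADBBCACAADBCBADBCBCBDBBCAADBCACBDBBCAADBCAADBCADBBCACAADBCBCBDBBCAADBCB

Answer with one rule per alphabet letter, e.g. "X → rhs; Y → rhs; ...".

  step 0 ⇒ step 1: DDC ⇒ DBB·DBB·ADB
    C ↦ ADB
    D ↦ DBB
    A ↦ CB  (constrained at step 1)
    B ↦ CA  (constrained at step 1)

A->CB, B->CA, C->ADB, D->DBB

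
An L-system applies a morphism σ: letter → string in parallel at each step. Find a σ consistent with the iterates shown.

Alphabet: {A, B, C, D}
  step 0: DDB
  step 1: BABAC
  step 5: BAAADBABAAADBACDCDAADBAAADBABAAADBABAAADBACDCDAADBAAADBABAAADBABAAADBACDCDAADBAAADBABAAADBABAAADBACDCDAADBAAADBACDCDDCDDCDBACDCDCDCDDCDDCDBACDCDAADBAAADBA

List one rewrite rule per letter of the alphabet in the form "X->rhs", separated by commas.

  step 0 ⇒ step 1: DDB ⇒ BA·BA·C
    B ↦ C
    D ↦ BA
    A ↦ DCD  (constrained at step 1)
    C ↦ AAD  (constrained at step 1)

A->DCD, B->C, C->AAD, D->BA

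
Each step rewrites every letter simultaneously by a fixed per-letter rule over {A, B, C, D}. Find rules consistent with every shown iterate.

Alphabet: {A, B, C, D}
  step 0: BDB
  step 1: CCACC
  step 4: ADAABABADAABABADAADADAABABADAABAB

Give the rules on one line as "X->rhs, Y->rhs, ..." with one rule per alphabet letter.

A->AD, B->CC, C->AB, D->A

  step 0 ⇒ step 1: BDB ⇒ CC·A·CC
    B ↦ CC
    D ↦ A
    A ↦ AD  (constrained at step 1)
    C ↦ AB  (constrained at step 1)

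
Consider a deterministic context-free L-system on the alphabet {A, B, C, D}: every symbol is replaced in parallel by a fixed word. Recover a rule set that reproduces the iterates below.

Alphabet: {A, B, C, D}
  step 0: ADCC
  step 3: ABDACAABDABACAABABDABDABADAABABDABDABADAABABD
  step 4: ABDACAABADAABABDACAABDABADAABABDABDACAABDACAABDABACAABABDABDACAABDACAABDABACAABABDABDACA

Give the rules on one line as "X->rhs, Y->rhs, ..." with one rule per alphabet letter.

  step 3 ⇒ step 4: ABDACAABDABACAABABDABDABADAABABDABDABADAABABD ⇒ AB·D·ACA·AB·ADA·AB·AB·D·ACA·AB·D·AB·ADA·AB·AB·D·AB·D·ACA·AB·D·ACA·AB·D·AB·ACA·AB·AB·D·AB·D·ACA·AB·D·ACA·AB·D·AB·ACA·AB·AB·D·AB·D·ACA
    A ↦ AB
    B ↦ D
    C ↦ ADA
    D ↦ ACA

A->AB, B->D, C->ADA, D->ACA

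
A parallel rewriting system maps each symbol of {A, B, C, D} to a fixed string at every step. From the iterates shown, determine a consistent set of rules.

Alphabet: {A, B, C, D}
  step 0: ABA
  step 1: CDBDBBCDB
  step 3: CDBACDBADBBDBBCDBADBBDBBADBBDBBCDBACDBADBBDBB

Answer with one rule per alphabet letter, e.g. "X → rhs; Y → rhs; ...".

  step 0 ⇒ step 1: ABA ⇒ CDB·DBB·CDB
    A ↦ CDB
    B ↦ DBB
    C ↦ AD  (constrained at step 1)
    D ↦ A  (constrained at step 1)

A->CDB, B->DBB, C->AD, D->A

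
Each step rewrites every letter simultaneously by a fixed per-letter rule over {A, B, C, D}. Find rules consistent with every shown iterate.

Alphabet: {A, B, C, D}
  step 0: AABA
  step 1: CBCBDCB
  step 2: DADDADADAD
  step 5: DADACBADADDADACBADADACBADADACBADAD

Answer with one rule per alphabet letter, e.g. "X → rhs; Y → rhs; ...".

  step 1 ⇒ step 2: CBCBDCB ⇒ DA·D·DA·D·A·DA·D
    B ↦ D
    C ↦ DA
    D ↦ A
  step 0 ⇒ step 1: AABA ⇒ CB·CB·D·CB
    A ↦ CB

A->CB, B->D, C->DA, D->A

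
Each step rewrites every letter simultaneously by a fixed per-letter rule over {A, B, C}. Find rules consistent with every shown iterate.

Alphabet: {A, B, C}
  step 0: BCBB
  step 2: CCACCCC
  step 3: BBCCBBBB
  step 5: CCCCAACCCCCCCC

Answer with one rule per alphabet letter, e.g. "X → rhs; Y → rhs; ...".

  step 2 ⇒ step 3: CCACCCC ⇒ B·B·CC·B·B·B·B
    A ↦ CC
    C ↦ B
    B ↦ A  (constrained at step 0)

A->CC, B->A, C->B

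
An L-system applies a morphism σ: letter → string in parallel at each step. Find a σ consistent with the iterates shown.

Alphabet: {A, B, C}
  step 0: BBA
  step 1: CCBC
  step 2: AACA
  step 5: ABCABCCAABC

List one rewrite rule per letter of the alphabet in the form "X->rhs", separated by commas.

A->BC, B->C, C->A

  step 1 ⇒ step 2: CCBC ⇒ A·A·C·A
    B ↦ C
    C ↦ A
  step 0 ⇒ step 1: BBA ⇒ C·C·BC
    A ↦ BC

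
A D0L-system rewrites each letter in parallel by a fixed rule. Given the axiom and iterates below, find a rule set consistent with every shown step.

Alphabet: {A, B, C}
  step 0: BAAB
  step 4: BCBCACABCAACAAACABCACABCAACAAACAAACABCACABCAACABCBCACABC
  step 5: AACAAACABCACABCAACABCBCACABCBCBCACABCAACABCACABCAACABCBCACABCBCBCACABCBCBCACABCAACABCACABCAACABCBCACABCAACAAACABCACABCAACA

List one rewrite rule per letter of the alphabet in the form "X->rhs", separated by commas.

  step 4 ⇒ step 5: BCBCACABCAACAAACABCACABCAACAAACAAACABCACABCAACABCBCACABC ⇒ A·ACA·A·ACA·BC·ACA·BC·A·ACA·BC·BC·ACA·BC·BC·BC·ACA·BC·A·ACA·BC·ACA·BC·A·ACA·BC·BC·ACA·BC·BC·BC·ACA·BC·BC·BC·ACA·BC·A·ACA·BC·ACA·BC·A·ACA·BC·BC·ACA·BC·A·ACA·A·ACA·BC·ACA·BC·A·ACA
    A ↦ BC
    B ↦ A
    C ↦ ACA

A->BC, B->A, C->ACA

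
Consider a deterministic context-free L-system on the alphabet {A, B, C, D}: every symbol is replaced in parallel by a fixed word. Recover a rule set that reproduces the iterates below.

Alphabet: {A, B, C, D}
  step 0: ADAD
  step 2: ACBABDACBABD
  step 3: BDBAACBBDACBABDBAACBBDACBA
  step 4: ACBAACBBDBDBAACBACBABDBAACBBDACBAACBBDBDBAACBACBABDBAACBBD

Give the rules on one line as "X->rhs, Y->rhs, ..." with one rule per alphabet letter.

A->BD, B->ACB, C->BA, D->A

  step 3 ⇒ step 4: BDBAACBBDACBABDBAACBBDACBA ⇒ ACB·A·ACB·BD·BD·BA·ACB·ACB·A·BD·BA·ACB·BD·ACB·A·ACB·BD·BD·BA·ACB·ACB·A·BD·BA·ACB·BD
    A ↦ BD
    B ↦ ACB
    C ↦ BA
    D ↦ A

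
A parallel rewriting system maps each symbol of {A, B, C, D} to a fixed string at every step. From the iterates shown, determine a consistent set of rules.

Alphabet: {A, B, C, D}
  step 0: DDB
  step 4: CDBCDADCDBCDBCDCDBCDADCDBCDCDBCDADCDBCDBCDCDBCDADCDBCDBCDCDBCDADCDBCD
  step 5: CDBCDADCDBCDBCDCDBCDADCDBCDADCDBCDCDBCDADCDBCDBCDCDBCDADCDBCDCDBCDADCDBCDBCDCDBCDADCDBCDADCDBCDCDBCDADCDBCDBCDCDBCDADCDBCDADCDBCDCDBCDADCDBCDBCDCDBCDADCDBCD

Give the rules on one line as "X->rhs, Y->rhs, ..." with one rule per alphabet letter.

A->B, B->AD, C->CDB, D->CD

  step 4 ⇒ step 5: CDBCDADCDBCDBCDCDBCDADCDBCDCDBCDADCDBCDBCDCDBCDADCDBCDBCDCDBCDADCDBCD ⇒ CDB·CD·AD·CDB·CD·B·CD·CDB·CD·AD·CDB·CD·AD·CDB·CD·CDB·CD·AD·CDB·CD·B·CD·CDB·CD·AD·CDB·CD·CDB·CD·AD·CDB·CD·B·CD·CDB·CD·AD·CDB·CD·AD·CDB·CD·CDB·CD·AD·CDB·CD·B·CD·CDB·CD·AD·CDB·CD·AD·CDB·CD·CDB·CD·AD·CDB·CD·B·CD·CDB·CD·AD·CDB·CD
    A ↦ B
    B ↦ AD
    C ↦ CDB
    D ↦ CD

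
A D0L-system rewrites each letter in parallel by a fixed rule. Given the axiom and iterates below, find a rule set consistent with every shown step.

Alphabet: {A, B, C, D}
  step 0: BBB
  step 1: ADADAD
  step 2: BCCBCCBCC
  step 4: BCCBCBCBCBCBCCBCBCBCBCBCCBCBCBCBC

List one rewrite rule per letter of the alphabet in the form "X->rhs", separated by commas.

A->BC, B->AD, C->AA, D->C

  step 1 ⇒ step 2: ADADAD ⇒ BC·C·BC·C·BC·C
    A ↦ BC
    D ↦ C
  step 0 ⇒ step 1: BBB ⇒ AD·AD·AD
    B ↦ AD
    C ↦ AA  (constrained at step 2)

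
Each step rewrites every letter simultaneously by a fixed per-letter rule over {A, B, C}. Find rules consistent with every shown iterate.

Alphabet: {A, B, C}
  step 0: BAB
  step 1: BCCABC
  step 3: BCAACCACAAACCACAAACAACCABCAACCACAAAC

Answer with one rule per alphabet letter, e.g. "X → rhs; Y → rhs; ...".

  step 0 ⇒ step 1: BAB ⇒ BC·CA·BC
    A ↦ CA
    B ↦ BC
    C ↦ AAC  (constrained at step 1)

A->CA, B->BC, C->AAC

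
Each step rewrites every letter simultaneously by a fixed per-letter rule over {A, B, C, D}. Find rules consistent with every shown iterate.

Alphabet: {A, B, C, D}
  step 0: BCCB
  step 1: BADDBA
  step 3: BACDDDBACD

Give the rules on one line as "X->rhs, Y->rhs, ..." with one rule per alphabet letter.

  step 0 ⇒ step 1: BCCB ⇒ BA·D·D·BA
    B ↦ BA
    C ↦ D
    A ↦ C  (constrained at step 1)
    D ↦ C  (constrained at step 1)

A->C, B->BA, C->D, D->C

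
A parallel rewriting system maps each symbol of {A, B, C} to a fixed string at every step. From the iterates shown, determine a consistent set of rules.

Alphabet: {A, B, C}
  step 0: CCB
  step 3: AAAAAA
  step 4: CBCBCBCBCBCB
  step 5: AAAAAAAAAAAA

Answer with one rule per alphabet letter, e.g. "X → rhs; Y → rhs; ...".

  step 4 ⇒ step 5: CBCBCBCBCBCB ⇒ A·A·A·A·A·A·A·A·A·A·A·A
    B ↦ A
    C ↦ A
  step 3 ⇒ step 4: AAAAAA ⇒ CB·CB·CB·CB·CB·CB
    A ↦ CB

A->CB, B->A, C->A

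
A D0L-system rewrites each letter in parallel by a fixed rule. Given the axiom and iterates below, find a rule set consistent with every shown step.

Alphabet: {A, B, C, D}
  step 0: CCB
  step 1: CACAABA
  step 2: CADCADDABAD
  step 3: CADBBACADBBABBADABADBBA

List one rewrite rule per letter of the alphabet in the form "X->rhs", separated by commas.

A->D, B->ABA, C->CA, D->BBA

  step 2 ⇒ step 3: CADCADDABAD ⇒ CA·D·BBA·CA·D·BBA·BBA·D·ABA·D·BBA
    A ↦ D
    B ↦ ABA
    C ↦ CA
    D ↦ BBA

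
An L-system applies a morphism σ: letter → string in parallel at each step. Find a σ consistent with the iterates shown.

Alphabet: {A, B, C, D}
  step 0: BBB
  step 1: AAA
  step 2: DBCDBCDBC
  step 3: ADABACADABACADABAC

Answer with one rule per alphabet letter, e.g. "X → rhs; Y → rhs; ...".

A->DBC, B->A, C->BAC, D->AD

  step 2 ⇒ step 3: DBCDBCDBC ⇒ AD·A·BAC·AD·A·BAC·AD·A·BAC
    B ↦ A
    C ↦ BAC
    D ↦ AD
  step 1 ⇒ step 2: AAA ⇒ DBC·DBC·DBC
    A ↦ DBC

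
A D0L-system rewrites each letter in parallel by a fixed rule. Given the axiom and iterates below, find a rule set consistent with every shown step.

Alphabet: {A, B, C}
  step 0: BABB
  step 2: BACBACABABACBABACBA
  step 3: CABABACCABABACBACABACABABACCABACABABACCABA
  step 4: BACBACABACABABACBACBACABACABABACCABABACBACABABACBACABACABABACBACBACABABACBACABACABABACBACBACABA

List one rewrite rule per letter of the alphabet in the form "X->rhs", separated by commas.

  step 3 ⇒ step 4: CABABACCABABACBACABACABABACCABACABABACCABA ⇒ BAC·BA·CA·BA·CA·BA·BAC·BAC·BA·CA·BA·CA·BA·BAC·CA·BA·BAC·BA·CA·BA·BAC·BA·CA·BA·CA·BA·BAC·BAC·BA·CA·BA·BAC·BA·CA·BA·CA·BA·BAC·BAC·BA·CA·BA
    A ↦ BA
    B ↦ CA
    C ↦ BAC

A->BA, B->CA, C->BAC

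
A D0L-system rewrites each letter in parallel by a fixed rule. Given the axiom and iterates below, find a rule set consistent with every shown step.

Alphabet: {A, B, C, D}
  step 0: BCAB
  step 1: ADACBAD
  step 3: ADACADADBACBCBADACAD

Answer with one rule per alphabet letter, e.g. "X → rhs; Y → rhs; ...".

A->B, B->AD, C->AC, D->CB

  step 0 ⇒ step 1: BCAB ⇒ AD·AC·B·AD
    A ↦ B
    B ↦ AD
    C ↦ AC
    D ↦ CB  (constrained at step 1)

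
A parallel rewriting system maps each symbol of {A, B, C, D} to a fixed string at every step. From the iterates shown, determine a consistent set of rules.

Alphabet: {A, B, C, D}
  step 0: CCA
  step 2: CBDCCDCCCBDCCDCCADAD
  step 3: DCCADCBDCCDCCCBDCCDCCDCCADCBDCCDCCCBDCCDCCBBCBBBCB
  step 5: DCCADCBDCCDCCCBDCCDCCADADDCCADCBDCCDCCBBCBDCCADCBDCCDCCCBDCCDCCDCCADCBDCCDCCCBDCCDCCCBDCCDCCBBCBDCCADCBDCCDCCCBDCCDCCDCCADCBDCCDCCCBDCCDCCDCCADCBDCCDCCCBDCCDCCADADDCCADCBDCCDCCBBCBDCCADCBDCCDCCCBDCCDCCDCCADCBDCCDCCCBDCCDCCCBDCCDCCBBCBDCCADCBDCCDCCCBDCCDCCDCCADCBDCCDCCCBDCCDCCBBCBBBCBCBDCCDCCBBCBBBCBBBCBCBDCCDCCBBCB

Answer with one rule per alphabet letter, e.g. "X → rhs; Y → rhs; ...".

  step 2 ⇒ step 3: CBDCCDCCCBDCCDCCADAD ⇒ DCC·AD·CB·DCC·DCC·CB·DCC·DCC·DCC·AD·CB·DCC·DCC·CB·DCC·DCC·BB·CB·BB·CB
    A ↦ BB
    B ↦ AD
    C ↦ DCC
    D ↦ CB

A->BB, B->AD, C->DCC, D->CB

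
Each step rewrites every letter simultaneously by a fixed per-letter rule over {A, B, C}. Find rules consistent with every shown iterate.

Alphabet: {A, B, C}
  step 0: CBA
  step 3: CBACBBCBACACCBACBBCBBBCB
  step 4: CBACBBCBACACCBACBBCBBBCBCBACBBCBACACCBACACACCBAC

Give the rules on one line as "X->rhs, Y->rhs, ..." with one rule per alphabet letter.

  step 3 ⇒ step 4: CBACBBCBACACCBACBBCBBBCB ⇒ CB·AC·BB·CB·AC·AC·CB·AC·BB·CB·BB·CB·CB·AC·BB·CB·AC·AC·CB·AC·AC·AC·CB·AC
    A ↦ BB
    B ↦ AC
    C ↦ CB

A->BB, B->AC, C->CB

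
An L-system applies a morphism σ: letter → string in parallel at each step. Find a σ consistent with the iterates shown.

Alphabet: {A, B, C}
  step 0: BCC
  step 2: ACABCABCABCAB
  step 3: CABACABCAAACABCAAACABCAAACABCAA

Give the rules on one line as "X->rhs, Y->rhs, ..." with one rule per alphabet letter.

A->CAB, B->CAA, C->A

  step 2 ⇒ step 3: ACABCABCABCAB ⇒ CAB·A·CAB·CAA·A·CAB·CAA·A·CAB·CAA·A·CAB·CAA
    A ↦ CAB
    B ↦ CAA
    C ↦ A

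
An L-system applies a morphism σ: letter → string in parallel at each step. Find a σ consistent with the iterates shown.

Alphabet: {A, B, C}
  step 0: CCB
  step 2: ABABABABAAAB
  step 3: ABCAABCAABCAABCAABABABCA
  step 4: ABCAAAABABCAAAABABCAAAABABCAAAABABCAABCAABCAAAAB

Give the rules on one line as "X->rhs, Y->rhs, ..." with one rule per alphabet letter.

  step 3 ⇒ step 4: ABCAABCAABCAABCAABABABCA ⇒ AB·CA·AA·AB·AB·CA·AA·AB·AB·CA·AA·AB·AB·CA·AA·AB·AB·CA·AB·CA·AB·CA·AA·AB
    A ↦ AB
    B ↦ CA
    C ↦ AA

A->AB, B->CA, C->AA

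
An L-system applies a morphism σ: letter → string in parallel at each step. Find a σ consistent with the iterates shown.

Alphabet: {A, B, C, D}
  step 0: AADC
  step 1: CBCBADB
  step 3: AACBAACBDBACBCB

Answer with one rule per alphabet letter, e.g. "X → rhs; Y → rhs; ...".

  step 0 ⇒ step 1: AADC ⇒ CB·CB·A·DB
    A ↦ CB
    C ↦ DB
    D ↦ A
    B ↦ A  (constrained at step 1)

A->CB, B->A, C->DB, D->A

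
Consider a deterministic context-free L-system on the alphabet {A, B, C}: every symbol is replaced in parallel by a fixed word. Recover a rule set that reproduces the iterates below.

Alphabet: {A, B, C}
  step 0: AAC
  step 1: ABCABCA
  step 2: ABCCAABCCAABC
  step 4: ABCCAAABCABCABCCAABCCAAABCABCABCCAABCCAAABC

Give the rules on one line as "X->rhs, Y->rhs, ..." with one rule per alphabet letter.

  step 1 ⇒ step 2: ABCABCA ⇒ ABC·C·A·ABC·C·A·ABC
    A ↦ ABC
    B ↦ C
    C ↦ A

A->ABC, B->C, C->A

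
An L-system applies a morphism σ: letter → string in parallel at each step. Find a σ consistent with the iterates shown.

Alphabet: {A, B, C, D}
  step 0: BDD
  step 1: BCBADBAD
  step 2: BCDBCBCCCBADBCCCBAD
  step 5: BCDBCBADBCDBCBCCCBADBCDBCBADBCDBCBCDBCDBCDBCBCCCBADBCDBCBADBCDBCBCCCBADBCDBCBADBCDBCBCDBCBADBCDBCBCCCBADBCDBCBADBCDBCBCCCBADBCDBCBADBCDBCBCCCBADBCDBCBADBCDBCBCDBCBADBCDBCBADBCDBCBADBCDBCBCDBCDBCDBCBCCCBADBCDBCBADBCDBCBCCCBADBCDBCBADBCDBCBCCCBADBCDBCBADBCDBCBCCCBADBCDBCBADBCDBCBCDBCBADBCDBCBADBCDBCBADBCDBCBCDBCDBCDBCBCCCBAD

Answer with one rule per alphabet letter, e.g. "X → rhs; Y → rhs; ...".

  step 1 ⇒ step 2: BCBADBAD ⇒ BC·DBC·BC·CC·BAD·BC·CC·BAD
    A ↦ CC
    B ↦ BC
    C ↦ DBC
    D ↦ BAD

A->CC, B->BC, C->DBC, D->BAD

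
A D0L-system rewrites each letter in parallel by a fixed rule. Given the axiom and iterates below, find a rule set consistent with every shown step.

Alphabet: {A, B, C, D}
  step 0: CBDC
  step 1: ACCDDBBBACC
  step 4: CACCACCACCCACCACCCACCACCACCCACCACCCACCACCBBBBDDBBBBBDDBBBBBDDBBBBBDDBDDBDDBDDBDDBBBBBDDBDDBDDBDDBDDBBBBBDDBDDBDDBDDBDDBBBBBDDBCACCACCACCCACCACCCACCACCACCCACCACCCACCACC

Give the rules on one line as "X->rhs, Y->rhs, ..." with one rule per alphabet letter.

  step 0 ⇒ step 1: CBDC ⇒ ACC·DDB·BB·ACC
    B ↦ DDB
    C ↦ ACC
    D ↦ BB
    A ↦ C  (constrained at step 1)

A->C, B->DDB, C->ACC, D->BB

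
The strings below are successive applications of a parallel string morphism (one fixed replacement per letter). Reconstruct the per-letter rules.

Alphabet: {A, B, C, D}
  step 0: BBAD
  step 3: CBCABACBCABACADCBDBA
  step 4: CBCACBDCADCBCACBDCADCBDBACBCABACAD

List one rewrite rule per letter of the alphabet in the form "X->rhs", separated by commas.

  step 3 ⇒ step 4: CBCABACBCABACADCBDBA ⇒ CB·CA·CB·D·CA·D·CB·CA·CB·D·CA·D·CB·D·BA·CB·CA·BA·CA·D
    A ↦ D
    B ↦ CA
    C ↦ CB
    D ↦ BA

A->D, B->CA, C->CB, D->BA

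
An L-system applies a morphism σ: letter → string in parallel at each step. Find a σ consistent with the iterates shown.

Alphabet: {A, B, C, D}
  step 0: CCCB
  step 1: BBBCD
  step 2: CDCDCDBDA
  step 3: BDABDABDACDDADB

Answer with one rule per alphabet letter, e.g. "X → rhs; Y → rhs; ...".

  step 2 ⇒ step 3: CDCDCDBDA ⇒ B·DA·B·DA·B·DA·CD·DA·DB
    A ↦ DB
    B ↦ CD
    C ↦ B
    D ↦ DA

A->DB, B->CD, C->B, D->DA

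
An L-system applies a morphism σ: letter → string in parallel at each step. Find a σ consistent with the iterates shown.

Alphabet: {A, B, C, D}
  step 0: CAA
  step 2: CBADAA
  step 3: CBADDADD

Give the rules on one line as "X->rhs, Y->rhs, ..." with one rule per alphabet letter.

  step 2 ⇒ step 3: CBADAA ⇒ CB·AD·D·A·D·D
    A ↦ D
    B ↦ AD
    C ↦ CB
    D ↦ A

A->D, B->AD, C->CB, D->A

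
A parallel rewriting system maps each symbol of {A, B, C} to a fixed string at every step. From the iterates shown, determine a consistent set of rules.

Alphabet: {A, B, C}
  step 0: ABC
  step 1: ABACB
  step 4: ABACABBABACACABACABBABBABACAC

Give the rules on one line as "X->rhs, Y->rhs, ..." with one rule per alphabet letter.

  step 0 ⇒ step 1: ABC ⇒ AB·AC·B
    A ↦ AB
    B ↦ AC
    C ↦ B

A->AB, B->AC, C->B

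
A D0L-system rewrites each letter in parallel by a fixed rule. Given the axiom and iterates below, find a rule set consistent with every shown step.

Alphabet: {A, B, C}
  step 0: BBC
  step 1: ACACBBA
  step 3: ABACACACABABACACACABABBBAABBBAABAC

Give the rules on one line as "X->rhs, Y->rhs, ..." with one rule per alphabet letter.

A->AB, B->AC, C->BBA

  step 0 ⇒ step 1: BBC ⇒ AC·AC·BBA
    B ↦ AC
    C ↦ BBA
    A ↦ AB  (constrained at step 1)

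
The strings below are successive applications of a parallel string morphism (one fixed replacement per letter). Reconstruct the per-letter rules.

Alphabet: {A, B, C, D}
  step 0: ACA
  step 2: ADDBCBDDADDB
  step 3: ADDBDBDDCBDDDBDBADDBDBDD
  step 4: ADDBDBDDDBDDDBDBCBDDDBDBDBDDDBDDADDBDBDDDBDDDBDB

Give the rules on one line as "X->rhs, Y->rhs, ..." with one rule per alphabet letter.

A->AD, B->DD, C->CB, D->DB

  step 3 ⇒ step 4: ADDBDBDDCBDDDBDBADDBDBDD ⇒ AD·DB·DB·DD·DB·DD·DB·DB·CB·DD·DB·DB·DB·DD·DB·DD·AD·DB·DB·DD·DB·DD·DB·DB
    A ↦ AD
    B ↦ DD
    C ↦ CB
    D ↦ DB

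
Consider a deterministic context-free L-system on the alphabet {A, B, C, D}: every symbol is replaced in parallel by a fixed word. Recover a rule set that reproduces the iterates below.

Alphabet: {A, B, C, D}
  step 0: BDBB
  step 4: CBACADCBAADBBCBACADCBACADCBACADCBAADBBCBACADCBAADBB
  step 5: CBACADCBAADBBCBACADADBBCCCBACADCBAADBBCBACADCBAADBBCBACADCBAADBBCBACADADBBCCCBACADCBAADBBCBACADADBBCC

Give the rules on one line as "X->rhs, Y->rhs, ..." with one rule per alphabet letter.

A->AD, B->C, C->CBA, D->BB

  step 4 ⇒ step 5: CBACADCBAADBBCBACADCBACADCBACADCBAADBBCBACADCBAADBB ⇒ CBA·C·AD·CBA·AD·BB·CBA·C·AD·AD·BB·C·C·CBA·C·AD·CBA·AD·BB·CBA·C·AD·CBA·AD·BB·CBA·C·AD·CBA·AD·BB·CBA·C·AD·AD·BB·C·C·CBA·C·AD·CBA·AD·BB·CBA·C·AD·AD·BB·C·C
    A ↦ AD
    B ↦ C
    C ↦ CBA
    D ↦ BB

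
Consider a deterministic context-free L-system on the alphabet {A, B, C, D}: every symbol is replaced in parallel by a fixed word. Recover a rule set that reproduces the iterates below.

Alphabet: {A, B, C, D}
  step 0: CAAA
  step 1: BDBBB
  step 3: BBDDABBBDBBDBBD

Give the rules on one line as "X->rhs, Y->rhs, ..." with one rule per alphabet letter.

  step 0 ⇒ step 1: CAAA ⇒ BD·B·B·B
    A ↦ B
    C ↦ BD
    B ↦ AC  (constrained at step 1)
    D ↦ DA  (constrained at step 1)

A->B, B->AC, C->BD, D->DA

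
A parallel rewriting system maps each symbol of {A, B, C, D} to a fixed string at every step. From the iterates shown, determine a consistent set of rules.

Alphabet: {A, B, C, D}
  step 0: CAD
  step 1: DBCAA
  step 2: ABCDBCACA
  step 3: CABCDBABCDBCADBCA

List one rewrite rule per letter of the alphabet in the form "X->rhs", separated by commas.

  step 2 ⇒ step 3: ABCDBCACA ⇒ CA·BC·DB·A·BC·DB·CA·DB·CA
    A ↦ CA
    B ↦ BC
    C ↦ DB
    D ↦ A

A->CA, B->BC, C->DB, D->A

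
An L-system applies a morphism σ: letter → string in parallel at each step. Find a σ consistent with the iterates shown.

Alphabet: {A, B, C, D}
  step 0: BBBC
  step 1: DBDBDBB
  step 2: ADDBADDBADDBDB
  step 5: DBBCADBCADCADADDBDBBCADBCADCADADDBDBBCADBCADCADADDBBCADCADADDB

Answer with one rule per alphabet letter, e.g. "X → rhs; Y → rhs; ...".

  step 1 ⇒ step 2: DBDBDBB ⇒ AD·DB·AD·DB·AD·DB·DB
    B ↦ DB
    D ↦ AD
    A ↦ C  (constrained at step 2)
  step 0 ⇒ step 1: BBBC ⇒ DB·DB·DB·B
    C ↦ B

A->C, B->DB, C->B, D->AD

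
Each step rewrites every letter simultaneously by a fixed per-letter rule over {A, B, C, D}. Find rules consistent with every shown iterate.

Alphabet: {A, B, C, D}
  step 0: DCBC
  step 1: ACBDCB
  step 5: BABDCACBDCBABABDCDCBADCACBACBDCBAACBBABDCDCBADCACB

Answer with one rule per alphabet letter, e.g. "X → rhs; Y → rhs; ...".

  step 0 ⇒ step 1: DCBC ⇒ AC·B·DC·B
    B ↦ DC
    C ↦ B
    D ↦ AC
    A ↦ BA  (constrained at step 1)

A->BA, B->DC, C->B, D->AC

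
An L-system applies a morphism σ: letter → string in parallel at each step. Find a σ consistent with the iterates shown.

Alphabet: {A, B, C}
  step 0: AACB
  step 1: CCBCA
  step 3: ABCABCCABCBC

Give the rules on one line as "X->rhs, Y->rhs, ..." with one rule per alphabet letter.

A->C, B->A, C->BC

  step 0 ⇒ step 1: AACB ⇒ C·C·BC·A
    A ↦ C
    B ↦ A
    C ↦ BC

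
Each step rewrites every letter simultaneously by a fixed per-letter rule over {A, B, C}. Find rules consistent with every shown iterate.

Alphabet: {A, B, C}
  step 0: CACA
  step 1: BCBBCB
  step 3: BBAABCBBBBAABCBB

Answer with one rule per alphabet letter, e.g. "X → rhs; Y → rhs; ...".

  step 0 ⇒ step 1: CACA ⇒ BC·B·BC·B
    A ↦ B
    C ↦ BC
    B ↦ AA  (constrained at step 1)

A->B, B->AA, C->BC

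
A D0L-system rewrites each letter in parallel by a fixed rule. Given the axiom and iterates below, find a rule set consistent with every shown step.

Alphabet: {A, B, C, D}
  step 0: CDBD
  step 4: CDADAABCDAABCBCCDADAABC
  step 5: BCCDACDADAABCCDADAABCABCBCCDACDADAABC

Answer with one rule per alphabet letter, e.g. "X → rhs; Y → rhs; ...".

A->DA, B->A, C->BC, D->C

  step 4 ⇒ step 5: CDADAABCDAABCBCCDADAABC ⇒ BC·C·DA·C·DA·DA·A·BC·C·DA·DA·A·BC·A·BC·BC·C·DA·C·DA·DA·A·BC
    A ↦ DA
    B ↦ A
    C ↦ BC
    D ↦ C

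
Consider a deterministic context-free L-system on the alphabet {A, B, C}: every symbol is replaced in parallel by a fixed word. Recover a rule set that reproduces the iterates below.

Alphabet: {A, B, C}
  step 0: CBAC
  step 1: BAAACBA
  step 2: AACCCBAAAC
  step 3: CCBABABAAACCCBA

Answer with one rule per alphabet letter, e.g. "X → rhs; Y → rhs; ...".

A->C, B->AA, C->BA

  step 2 ⇒ step 3: AACCCBAAAC ⇒ C·C·BA·BA·BA·AA·C·C·C·BA
    A ↦ C
    B ↦ AA
    C ↦ BA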